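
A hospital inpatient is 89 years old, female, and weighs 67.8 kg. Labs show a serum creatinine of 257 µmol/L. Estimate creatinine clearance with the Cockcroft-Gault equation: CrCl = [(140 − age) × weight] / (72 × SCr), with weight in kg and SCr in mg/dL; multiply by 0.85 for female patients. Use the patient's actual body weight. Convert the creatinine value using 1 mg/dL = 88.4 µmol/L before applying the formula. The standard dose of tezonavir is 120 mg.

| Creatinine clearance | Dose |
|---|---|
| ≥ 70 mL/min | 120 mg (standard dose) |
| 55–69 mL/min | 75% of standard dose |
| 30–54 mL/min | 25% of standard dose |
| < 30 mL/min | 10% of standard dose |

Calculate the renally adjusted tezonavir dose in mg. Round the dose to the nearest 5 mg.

SCr = 257 / 88.4 = 2.907 mg/dL
CrCl = (140 − 89) × 67.8 / (72 × 2.907) × 0.85 = 3457.8 / 209.30 × 0.85 ≈ 14.0 mL/min
CrCl ≈ 14 mL/min → bracket < 30 mL/min.
10% of 120 mg = 12 mg → 10 mg

10 mg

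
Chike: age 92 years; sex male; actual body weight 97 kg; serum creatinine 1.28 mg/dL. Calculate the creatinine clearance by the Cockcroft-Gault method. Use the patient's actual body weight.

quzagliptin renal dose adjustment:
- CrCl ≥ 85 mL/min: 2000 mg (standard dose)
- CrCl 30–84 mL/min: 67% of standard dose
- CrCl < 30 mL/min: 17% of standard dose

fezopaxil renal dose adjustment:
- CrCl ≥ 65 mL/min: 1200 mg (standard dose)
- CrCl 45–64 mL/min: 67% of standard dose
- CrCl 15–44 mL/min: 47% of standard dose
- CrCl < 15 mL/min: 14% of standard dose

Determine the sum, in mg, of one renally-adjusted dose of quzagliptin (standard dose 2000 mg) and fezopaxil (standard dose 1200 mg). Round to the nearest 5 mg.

CrCl = (140 − 92) × 97 / (72 × 1.28) = 4656.0 / 92.16 ≈ 50.5 mL/min
CrCl ≈ 51 mL/min.
quzagliptin: 30–84 mL/min → 67% of 2000 mg = 1340 mg.
fezopaxil: 45–64 mL/min → 67% of 1200 mg = 804 mg.
Total = 1340 + 804 = 2144 mg.

2145 mg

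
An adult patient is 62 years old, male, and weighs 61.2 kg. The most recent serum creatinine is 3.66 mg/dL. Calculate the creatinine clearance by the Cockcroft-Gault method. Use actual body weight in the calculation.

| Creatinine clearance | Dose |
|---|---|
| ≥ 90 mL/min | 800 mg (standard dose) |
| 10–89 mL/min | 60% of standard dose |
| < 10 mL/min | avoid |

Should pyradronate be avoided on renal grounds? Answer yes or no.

CrCl = (140 − 62) × 61.2 / (72 × 3.66) = 4773.6 / 263.52 ≈ 18.1 mL/min
CrCl ≈ 18 mL/min, which is ≥ 10 mL/min.

no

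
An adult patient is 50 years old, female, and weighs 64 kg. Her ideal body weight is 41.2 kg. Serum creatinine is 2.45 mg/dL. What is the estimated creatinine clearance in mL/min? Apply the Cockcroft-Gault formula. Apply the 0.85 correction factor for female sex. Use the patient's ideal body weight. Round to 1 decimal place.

CrCl = (140 − 50) × 41.2 / (72 × 2.45) × 0.85 = 3708.0 / 176.40 × 0.85 ≈ 17.9 mL/min

17.9 mL/min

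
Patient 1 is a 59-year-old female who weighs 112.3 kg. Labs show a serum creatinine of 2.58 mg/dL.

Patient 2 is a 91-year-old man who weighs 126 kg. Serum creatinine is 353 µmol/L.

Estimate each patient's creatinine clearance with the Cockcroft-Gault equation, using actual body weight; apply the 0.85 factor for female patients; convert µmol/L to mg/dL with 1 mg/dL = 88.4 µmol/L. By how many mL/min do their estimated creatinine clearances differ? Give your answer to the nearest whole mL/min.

Patient 1: CrCl = (140 − 59) × 112.3 / (72 × 2.58) × 0.85 = 9096.3 / 185.76 × 0.85 ≈ 41.6 mL/min
Patient 2: SCr = 353 / 88.4 = 3.993 mg/dL
Patient 2: CrCl = (140 − 91) × 126 / (72 × 3.993) = 6174.0 / 287.50 ≈ 21.5 mL/min
|41.6 − 21.5| = 20.1 mL/min

20 mL/min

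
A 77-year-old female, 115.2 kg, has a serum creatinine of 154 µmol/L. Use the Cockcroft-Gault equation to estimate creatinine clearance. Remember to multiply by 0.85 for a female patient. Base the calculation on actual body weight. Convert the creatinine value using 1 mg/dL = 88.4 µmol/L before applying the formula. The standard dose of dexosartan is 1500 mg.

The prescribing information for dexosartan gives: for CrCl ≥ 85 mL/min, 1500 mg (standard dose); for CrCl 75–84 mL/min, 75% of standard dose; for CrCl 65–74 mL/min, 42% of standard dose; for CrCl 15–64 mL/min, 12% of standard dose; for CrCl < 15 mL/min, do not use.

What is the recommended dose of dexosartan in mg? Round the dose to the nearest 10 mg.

SCr = 154 / 88.4 = 1.742 mg/dL
CrCl = (140 − 77) × 115.2 / (72 × 1.742) × 0.85 = 7257.6 / 125.42 × 0.85 ≈ 49.2 mL/min
CrCl ≈ 49 mL/min → bracket 15–64 mL/min.
12% of 1500 mg = 180 mg

180 mg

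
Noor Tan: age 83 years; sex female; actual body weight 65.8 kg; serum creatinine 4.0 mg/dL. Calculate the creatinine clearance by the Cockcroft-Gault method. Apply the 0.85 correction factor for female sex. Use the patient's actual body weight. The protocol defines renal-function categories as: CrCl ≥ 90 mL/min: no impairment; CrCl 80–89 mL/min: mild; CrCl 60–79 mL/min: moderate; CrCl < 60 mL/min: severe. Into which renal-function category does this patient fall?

CrCl = (140 − 83) × 65.8 / (72 × 4) × 0.85 = 3750.6 / 288.00 × 0.85 ≈ 11.1 mL/min
11 mL/min falls in the 'severe' range.

severe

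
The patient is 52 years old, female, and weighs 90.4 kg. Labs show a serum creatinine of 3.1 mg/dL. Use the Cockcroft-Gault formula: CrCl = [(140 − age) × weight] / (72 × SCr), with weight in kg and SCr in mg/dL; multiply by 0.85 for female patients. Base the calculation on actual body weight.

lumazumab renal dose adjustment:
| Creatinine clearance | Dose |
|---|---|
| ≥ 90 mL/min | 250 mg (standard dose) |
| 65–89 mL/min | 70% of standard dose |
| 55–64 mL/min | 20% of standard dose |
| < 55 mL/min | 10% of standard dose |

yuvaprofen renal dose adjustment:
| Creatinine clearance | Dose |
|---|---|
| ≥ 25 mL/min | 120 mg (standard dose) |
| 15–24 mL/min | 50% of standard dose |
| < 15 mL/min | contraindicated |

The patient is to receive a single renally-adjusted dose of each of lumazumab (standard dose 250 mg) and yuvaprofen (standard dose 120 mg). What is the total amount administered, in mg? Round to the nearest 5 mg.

145 mg

CrCl = (140 − 52) × 90.4 / (72 × 3.1) × 0.85 = 7955.2 / 223.20 × 0.85 ≈ 30.3 mL/min
CrCl ≈ 30 mL/min.
lumazumab: < 55 mL/min → 10% of 250 mg = 25 mg.
yuvaprofen: ≥ 25 mL/min → 100% of 120 mg = 120 mg.
Total = 25 + 120 = 145 mg.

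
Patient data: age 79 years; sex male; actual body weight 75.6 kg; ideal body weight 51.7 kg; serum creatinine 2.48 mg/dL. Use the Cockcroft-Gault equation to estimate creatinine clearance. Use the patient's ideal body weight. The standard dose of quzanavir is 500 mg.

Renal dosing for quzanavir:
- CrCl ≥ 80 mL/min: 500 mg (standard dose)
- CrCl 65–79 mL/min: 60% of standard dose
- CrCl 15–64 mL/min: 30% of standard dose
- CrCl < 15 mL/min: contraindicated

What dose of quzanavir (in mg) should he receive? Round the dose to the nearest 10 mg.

CrCl = (140 − 79) × 51.7 / (72 × 2.48) = 3153.7 / 178.56 ≈ 17.7 mL/min
CrCl ≈ 18 mL/min → bracket 15–64 mL/min.
30% of 500 mg = 150 mg

150 mg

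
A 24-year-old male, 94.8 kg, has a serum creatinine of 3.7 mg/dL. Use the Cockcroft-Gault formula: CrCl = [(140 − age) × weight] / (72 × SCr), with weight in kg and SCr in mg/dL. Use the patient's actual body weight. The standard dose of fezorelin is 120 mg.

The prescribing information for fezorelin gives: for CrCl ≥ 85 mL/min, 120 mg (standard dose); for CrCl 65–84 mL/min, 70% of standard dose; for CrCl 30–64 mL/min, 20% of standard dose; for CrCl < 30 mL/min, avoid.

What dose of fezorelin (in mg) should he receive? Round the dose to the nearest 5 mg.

25 mg

CrCl = (140 − 24) × 94.8 / (72 × 3.7) = 10996.8 / 266.40 ≈ 41.3 mL/min
CrCl ≈ 41 mL/min → bracket 30–64 mL/min.
20% of 120 mg = 24 mg → 25 mg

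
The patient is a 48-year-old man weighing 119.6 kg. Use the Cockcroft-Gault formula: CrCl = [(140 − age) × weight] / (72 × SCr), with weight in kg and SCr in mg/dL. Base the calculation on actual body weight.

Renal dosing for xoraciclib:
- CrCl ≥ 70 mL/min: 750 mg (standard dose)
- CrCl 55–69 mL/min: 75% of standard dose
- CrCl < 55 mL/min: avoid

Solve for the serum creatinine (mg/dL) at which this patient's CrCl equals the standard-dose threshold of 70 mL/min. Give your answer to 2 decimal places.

2.18 mg/dL

Standard dose requires CrCl ≥ 70 mL/min.
Set (140 − 48) × 119.6 / (72 × SCr) = 70
SCr = (140 − 48) × 119.6 / (72 × 70) = 2.183 mg/dL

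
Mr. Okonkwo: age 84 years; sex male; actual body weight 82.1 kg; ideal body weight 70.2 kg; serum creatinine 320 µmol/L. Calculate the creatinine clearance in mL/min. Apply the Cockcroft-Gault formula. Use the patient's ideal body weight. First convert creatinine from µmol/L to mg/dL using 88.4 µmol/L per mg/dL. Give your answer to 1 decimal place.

15.1 mL/min

SCr = 320 / 88.4 = 3.62 mg/dL
CrCl = (140 − 84) × 70.2 / (72 × 3.62) = 3931.2 / 260.64 ≈ 15.1 mL/min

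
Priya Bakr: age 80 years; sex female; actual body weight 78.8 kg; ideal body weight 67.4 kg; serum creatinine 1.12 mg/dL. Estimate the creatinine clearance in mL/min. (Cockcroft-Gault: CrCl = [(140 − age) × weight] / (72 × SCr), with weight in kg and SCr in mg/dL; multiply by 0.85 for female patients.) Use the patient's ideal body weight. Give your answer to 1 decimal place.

CrCl = (140 − 80) × 67.4 / (72 × 1.12) × 0.85 = 4044.0 / 80.64 × 0.85 ≈ 42.6 mL/min

42.6 mL/min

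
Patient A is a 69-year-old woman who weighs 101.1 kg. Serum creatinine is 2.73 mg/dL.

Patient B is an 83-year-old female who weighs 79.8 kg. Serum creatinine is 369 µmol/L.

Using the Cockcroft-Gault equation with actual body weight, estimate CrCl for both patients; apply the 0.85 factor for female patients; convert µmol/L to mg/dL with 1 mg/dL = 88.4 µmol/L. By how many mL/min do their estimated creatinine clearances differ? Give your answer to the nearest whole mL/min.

18 mL/min

Patient A: CrCl = (140 − 69) × 101.1 / (72 × 2.73) × 0.85 = 7178.1 / 196.56 × 0.85 ≈ 31.0 mL/min
Patient B: SCr = 369 / 88.4 = 4.174 mg/dL
Patient B: CrCl = (140 − 83) × 79.8 / (72 × 4.174) × 0.85 = 4548.6 / 300.53 × 0.85 ≈ 12.9 mL/min
|31.0 − 12.9| = 18.1 mL/min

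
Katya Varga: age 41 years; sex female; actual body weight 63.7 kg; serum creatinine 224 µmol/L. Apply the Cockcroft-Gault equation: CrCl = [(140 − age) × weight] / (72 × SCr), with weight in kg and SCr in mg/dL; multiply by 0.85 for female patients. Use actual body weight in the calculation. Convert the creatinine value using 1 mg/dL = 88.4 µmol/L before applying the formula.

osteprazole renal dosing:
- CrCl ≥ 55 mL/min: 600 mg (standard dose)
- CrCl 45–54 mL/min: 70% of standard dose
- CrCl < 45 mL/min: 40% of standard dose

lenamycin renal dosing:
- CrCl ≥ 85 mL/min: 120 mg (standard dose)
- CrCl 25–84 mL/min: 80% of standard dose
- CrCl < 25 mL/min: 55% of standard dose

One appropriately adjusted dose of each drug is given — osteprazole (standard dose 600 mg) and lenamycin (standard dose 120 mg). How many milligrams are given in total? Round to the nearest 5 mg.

SCr = 224 / 88.4 = 2.534 mg/dL
CrCl = (140 − 41) × 63.7 / (72 × 2.534) × 0.85 = 6306.3 / 182.45 × 0.85 ≈ 29.4 mL/min
CrCl ≈ 29 mL/min.
osteprazole: < 45 mL/min → 40% of 600 mg = 240 mg.
lenamycin: 25–84 mL/min → 80% of 120 mg = 96 mg.
Total = 240 + 96 = 336 mg.

335 mg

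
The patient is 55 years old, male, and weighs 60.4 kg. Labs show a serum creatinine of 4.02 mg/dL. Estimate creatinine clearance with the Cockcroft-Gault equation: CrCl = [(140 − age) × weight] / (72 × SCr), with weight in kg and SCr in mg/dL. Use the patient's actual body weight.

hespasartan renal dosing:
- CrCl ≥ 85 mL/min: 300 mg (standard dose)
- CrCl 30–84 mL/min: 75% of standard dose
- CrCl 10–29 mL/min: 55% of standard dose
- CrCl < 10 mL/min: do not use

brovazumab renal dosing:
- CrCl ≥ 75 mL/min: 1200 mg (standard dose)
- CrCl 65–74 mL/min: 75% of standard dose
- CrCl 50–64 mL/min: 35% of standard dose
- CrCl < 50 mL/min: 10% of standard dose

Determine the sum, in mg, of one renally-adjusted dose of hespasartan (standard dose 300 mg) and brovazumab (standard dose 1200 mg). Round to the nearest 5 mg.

CrCl = (140 − 55) × 60.4 / (72 × 4.02) = 5134.0 / 289.44 ≈ 17.7 mL/min
CrCl ≈ 18 mL/min.
hespasartan: 10–29 mL/min → 55% of 300 mg = 165 mg.
brovazumab: < 50 mL/min → 10% of 1200 mg = 120 mg.
Total = 165 + 120 = 285 mg.

285 mg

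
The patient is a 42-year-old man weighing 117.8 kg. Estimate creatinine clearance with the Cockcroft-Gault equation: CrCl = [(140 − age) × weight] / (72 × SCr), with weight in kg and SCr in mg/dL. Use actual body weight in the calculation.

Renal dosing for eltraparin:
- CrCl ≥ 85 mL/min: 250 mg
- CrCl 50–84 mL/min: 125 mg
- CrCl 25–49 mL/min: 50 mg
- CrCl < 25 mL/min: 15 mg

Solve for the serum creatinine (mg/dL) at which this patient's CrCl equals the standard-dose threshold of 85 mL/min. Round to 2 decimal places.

Standard dose requires CrCl ≥ 85 mL/min.
Set (140 − 42) × 117.8 / (72 × SCr) = 85
SCr = (140 − 42) × 117.8 / (72 × 85) = 1.886 mg/dL

1.89 mg/dL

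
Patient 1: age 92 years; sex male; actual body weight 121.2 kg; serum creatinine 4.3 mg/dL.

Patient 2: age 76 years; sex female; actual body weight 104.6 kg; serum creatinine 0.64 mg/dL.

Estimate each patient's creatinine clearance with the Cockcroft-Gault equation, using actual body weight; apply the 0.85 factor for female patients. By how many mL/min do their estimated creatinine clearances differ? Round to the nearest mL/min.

Patient 1: CrCl = (140 − 92) × 121.2 / (72 × 4.3) = 5817.6 / 309.60 ≈ 18.8 mL/min
Patient 2: CrCl = (140 − 76) × 104.6 / (72 × 0.64) × 0.85 = 6694.4 / 46.08 × 0.85 ≈ 123.5 mL/min
|18.8 − 123.5| = 104.7 mL/min

105 mL/min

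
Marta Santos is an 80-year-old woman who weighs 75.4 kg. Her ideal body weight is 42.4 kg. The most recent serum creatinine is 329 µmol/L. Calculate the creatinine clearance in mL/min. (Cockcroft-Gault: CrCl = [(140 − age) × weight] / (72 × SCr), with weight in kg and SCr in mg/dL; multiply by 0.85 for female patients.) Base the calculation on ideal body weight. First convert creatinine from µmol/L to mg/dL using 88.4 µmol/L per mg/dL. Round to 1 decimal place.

SCr = 329 / 88.4 = 3.722 mg/dL
CrCl = (140 − 80) × 42.4 / (72 × 3.722) × 0.85 = 2544.0 / 267.98 × 0.85 ≈ 8.1 mL/min

8.1 mL/min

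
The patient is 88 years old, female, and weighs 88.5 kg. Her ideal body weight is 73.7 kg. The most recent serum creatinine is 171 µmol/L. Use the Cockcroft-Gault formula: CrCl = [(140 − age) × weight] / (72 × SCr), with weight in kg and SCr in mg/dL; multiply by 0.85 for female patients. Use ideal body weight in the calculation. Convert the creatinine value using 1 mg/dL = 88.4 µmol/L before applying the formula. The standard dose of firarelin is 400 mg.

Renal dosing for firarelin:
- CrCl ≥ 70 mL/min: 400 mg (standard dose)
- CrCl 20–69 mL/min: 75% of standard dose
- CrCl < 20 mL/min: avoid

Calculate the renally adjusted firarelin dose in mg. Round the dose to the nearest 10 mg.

SCr = 171 / 88.4 = 1.934 mg/dL
CrCl = (140 − 88) × 73.7 / (72 × 1.934) × 0.85 = 3832.4 / 139.25 × 0.85 ≈ 23.4 mL/min
CrCl ≈ 23 mL/min → bracket 20–69 mL/min.
75% of 400 mg = 300 mg

300 mg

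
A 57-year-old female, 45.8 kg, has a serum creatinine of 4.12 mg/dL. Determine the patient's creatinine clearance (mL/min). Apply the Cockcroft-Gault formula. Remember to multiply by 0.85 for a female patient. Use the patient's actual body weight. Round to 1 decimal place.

10.9 mL/min

CrCl = (140 − 57) × 45.8 / (72 × 4.12) × 0.85 = 3801.4 / 296.64 × 0.85 ≈ 10.9 mL/min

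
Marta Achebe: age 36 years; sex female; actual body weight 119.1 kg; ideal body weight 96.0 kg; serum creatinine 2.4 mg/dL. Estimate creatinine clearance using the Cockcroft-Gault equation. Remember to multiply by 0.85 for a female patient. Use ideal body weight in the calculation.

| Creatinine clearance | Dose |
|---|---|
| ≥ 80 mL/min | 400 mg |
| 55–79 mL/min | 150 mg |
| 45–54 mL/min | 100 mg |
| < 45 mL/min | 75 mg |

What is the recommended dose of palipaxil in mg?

CrCl = (140 − 36) × 96 / (72 × 2.4) × 0.85 = 9984.0 / 172.80 × 0.85 ≈ 49.1 mL/min
CrCl ≈ 49 mL/min → bracket 45–54 mL/min.
Dose for this bracket: 100 mg.

100 mg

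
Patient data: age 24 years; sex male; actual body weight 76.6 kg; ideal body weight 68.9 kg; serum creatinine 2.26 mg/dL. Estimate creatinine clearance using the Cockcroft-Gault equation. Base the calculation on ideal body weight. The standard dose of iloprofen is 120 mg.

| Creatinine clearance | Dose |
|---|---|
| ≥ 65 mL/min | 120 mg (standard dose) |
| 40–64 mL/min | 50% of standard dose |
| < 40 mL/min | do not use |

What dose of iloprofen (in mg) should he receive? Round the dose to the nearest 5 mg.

CrCl = (140 − 24) × 68.9 / (72 × 2.26) = 7992.4 / 162.72 ≈ 49.1 mL/min
CrCl ≈ 49 mL/min → bracket 40–64 mL/min.
50% of 120 mg = 60 mg

60 mg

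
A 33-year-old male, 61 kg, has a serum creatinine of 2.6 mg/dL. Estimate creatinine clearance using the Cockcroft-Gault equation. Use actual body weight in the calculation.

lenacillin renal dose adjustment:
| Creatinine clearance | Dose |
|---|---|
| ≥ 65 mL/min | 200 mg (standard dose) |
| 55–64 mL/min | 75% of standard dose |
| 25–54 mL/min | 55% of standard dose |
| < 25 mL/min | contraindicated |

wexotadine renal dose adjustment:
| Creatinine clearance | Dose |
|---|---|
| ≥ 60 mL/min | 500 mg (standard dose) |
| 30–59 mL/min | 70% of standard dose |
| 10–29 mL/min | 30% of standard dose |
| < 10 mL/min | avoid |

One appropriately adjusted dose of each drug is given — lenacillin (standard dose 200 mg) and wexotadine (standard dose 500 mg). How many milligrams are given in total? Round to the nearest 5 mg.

460 mg

CrCl = (140 − 33) × 61 / (72 × 2.6) = 6527.0 / 187.20 ≈ 34.9 mL/min
CrCl ≈ 35 mL/min.
lenacillin: 25–54 mL/min → 55% of 200 mg = 110 mg.
wexotadine: 30–59 mL/min → 70% of 500 mg = 350 mg.
Total = 110 + 350 = 460 mg.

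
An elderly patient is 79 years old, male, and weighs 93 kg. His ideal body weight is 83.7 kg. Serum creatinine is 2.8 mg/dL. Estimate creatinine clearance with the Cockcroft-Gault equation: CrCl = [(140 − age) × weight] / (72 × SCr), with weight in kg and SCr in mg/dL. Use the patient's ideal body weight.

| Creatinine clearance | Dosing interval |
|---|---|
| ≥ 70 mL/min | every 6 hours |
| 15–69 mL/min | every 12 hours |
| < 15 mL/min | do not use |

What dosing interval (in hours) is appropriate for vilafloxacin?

CrCl = (140 − 79) × 83.7 / (72 × 2.8) = 5105.7 / 201.60 ≈ 25.3 mL/min
CrCl ≈ 25 mL/min → bracket 15–69 mL/min → every 12 hours.

every 12 hours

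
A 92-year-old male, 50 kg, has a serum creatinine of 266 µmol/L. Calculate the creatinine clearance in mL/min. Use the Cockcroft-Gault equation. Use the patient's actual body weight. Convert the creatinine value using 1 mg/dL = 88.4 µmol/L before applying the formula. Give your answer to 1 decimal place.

11.1 mL/min

SCr = 266 / 88.4 = 3.009 mg/dL
CrCl = (140 − 92) × 50 / (72 × 3.009) = 2400.0 / 216.65 ≈ 11.1 mL/min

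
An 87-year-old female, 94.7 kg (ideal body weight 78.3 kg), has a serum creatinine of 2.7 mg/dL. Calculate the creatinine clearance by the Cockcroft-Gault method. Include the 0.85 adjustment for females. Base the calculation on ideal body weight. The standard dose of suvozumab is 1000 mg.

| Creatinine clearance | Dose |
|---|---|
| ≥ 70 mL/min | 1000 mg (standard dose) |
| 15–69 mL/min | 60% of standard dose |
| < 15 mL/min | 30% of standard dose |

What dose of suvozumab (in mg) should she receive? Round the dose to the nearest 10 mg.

600 mg

CrCl = (140 − 87) × 78.3 / (72 × 2.7) × 0.85 = 4149.9 / 194.40 × 0.85 ≈ 18.1 mL/min
CrCl ≈ 18 mL/min → bracket 15–69 mL/min.
60% of 1000 mg = 600 mg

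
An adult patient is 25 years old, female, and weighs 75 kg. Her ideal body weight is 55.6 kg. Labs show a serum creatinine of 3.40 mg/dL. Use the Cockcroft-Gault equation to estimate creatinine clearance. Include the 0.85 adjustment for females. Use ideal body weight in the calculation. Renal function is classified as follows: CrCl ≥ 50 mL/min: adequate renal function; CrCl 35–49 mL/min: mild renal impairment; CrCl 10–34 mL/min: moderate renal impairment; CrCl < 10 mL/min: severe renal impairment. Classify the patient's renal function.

CrCl = (140 − 25) × 55.6 / (72 × 3.4) × 0.85 = 6394.0 / 244.80 × 0.85 ≈ 22.2 mL/min
22 mL/min falls in the 'moderate renal impairment' range.

moderate renal impairment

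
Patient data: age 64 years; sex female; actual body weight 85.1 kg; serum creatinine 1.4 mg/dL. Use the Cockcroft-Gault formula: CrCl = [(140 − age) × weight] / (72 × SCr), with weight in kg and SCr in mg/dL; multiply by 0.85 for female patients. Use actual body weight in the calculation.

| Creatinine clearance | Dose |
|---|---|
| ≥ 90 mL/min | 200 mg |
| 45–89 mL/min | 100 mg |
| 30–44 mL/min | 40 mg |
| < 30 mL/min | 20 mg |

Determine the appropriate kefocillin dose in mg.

100 mg

CrCl = (140 − 64) × 85.1 / (72 × 1.4) × 0.85 = 6467.6 / 100.80 × 0.85 ≈ 54.5 mL/min
CrCl ≈ 55 mL/min → bracket 45–89 mL/min.
Dose for this bracket: 100 mg.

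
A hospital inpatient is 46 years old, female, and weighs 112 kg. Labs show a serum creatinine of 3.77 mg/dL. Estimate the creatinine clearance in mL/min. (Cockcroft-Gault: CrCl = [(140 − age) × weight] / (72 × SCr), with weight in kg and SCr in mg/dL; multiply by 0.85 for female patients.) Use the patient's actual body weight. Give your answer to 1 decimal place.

CrCl = (140 − 46) × 112 / (72 × 3.77) × 0.85 = 10528.0 / 271.44 × 0.85 ≈ 33.0 mL/min

33.0 mL/min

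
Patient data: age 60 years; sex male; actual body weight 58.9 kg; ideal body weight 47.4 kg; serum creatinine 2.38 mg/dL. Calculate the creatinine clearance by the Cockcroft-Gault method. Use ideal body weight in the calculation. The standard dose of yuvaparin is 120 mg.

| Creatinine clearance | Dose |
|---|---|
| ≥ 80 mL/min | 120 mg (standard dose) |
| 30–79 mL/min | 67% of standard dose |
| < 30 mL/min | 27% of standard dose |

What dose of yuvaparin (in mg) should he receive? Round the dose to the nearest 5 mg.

30 mg

CrCl = (140 − 60) × 47.4 / (72 × 2.38) = 3792.0 / 171.36 ≈ 22.1 mL/min
CrCl ≈ 22 mL/min → bracket < 30 mL/min.
27% of 120 mg = 32.4 mg → 30 mg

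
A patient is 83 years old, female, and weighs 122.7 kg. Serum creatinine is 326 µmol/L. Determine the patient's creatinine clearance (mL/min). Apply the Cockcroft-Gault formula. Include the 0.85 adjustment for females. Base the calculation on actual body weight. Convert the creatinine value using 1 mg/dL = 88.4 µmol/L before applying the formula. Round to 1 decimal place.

22.4 mL/min

SCr = 326 / 88.4 = 3.688 mg/dL
CrCl = (140 − 83) × 122.7 / (72 × 3.688) × 0.85 = 6993.9 / 265.54 × 0.85 ≈ 22.4 mL/min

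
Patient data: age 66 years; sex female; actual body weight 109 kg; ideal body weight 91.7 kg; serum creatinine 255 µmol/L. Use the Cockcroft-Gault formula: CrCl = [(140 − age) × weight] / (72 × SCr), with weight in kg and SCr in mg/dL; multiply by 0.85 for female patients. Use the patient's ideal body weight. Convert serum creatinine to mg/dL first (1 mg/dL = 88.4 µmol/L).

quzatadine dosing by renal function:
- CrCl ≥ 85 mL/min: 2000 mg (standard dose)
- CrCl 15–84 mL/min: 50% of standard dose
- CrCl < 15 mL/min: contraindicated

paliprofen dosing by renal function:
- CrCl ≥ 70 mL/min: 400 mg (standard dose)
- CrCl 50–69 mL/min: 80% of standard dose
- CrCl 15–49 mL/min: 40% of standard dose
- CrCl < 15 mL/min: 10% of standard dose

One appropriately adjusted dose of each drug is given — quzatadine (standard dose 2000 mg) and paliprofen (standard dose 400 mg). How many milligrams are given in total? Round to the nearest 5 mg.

1160 mg

SCr = 255 / 88.4 = 2.885 mg/dL
CrCl = (140 − 66) × 91.7 / (72 × 2.885) × 0.85 = 6785.8 / 207.72 × 0.85 ≈ 27.8 mL/min
CrCl ≈ 28 mL/min.
quzatadine: 15–84 mL/min → 50% of 2000 mg = 1000 mg.
paliprofen: 15–49 mL/min → 40% of 400 mg = 160 mg.
Total = 1000 + 160 = 1160 mg.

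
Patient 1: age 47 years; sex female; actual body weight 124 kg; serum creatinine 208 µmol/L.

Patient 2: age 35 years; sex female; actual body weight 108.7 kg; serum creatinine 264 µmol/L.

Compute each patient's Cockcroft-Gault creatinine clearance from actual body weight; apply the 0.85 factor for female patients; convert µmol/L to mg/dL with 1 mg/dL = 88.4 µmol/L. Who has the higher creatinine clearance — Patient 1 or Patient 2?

Patient 1

Patient 1: SCr = 208 / 88.4 = 2.353 mg/dL
Patient 1: CrCl = (140 − 47) × 124 / (72 × 2.353) × 0.85 = 11532.0 / 169.42 × 0.85 ≈ 57.9 mL/min
Patient 2: SCr = 264 / 88.4 = 2.986 mg/dL
Patient 2: CrCl = (140 − 35) × 108.7 / (72 × 2.986) × 0.85 = 11413.5 / 214.99 × 0.85 ≈ 45.1 mL/min
57.9 vs 45.1 mL/min → Patient 1 is higher.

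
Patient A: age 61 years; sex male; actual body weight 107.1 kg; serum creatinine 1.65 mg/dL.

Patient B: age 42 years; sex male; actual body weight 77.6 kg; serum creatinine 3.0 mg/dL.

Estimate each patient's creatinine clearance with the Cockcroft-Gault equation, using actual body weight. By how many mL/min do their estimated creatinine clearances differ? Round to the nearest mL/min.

36 mL/min

Patient A: CrCl = (140 − 61) × 107.1 / (72 × 1.65) = 8460.9 / 118.80 ≈ 71.2 mL/min
Patient B: CrCl = (140 − 42) × 77.6 / (72 × 3) = 7604.8 / 216.00 ≈ 35.2 mL/min
|71.2 − 35.2| = 36.0 mL/min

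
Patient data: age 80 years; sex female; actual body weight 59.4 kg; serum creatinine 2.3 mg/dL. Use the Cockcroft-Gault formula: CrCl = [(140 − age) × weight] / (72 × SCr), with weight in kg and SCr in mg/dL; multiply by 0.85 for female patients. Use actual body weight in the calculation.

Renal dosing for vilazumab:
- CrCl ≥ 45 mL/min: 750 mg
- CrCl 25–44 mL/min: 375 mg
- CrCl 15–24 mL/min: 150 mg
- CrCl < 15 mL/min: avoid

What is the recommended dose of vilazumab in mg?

CrCl = (140 − 80) × 59.4 / (72 × 2.3) × 0.85 = 3564.0 / 165.60 × 0.85 ≈ 18.3 mL/min
CrCl ≈ 18 mL/min → bracket 15–24 mL/min.
Dose for this bracket: 150 mg.

150 mg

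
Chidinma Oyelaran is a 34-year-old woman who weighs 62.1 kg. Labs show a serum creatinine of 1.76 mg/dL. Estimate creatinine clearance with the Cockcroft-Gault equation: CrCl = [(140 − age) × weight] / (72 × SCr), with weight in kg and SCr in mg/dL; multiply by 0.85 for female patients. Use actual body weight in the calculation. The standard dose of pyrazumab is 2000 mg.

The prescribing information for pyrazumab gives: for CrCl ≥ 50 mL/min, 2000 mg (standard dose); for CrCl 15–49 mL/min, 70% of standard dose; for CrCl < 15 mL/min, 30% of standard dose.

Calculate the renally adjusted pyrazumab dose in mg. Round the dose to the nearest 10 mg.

CrCl = (140 − 34) × 62.1 / (72 × 1.76) × 0.85 = 6582.6 / 126.72 × 0.85 ≈ 44.2 mL/min
CrCl ≈ 44 mL/min → bracket 15–49 mL/min.
70% of 2000 mg = 1400 mg

1400 mg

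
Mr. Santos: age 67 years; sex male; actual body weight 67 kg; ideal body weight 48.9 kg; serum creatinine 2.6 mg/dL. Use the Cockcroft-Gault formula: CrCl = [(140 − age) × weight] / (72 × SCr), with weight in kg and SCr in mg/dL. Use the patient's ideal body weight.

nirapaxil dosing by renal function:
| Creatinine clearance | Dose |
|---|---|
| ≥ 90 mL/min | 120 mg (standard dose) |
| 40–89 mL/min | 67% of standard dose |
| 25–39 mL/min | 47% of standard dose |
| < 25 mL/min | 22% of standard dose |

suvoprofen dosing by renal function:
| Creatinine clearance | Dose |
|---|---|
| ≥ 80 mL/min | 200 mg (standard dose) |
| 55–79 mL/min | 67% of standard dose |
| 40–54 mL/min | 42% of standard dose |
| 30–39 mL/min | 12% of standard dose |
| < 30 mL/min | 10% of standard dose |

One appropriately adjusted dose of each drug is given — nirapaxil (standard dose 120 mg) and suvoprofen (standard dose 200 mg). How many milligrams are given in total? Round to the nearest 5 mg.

CrCl = (140 − 67) × 48.9 / (72 × 2.6) = 3569.7 / 187.20 ≈ 19.1 mL/min
CrCl ≈ 19 mL/min.
nirapaxil: < 25 mL/min → 22% of 120 mg = 26.4 mg.
suvoprofen: < 30 mL/min → 10% of 200 mg = 20 mg.
Total = 26.4 + 20 = 46.4 mg.

45 mg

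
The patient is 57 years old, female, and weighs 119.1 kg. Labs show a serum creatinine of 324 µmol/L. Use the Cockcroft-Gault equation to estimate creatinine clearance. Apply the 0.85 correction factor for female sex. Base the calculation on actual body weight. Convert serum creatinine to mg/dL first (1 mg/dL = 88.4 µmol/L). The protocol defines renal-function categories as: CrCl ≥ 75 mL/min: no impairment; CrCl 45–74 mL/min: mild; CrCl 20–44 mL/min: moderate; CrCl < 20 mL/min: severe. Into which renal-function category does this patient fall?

moderate

SCr = 324 / 88.4 = 3.665 mg/dL
CrCl = (140 − 57) × 119.1 / (72 × 3.665) × 0.85 = 9885.3 / 263.88 × 0.85 ≈ 31.8 mL/min
32 mL/min falls in the 'moderate' range.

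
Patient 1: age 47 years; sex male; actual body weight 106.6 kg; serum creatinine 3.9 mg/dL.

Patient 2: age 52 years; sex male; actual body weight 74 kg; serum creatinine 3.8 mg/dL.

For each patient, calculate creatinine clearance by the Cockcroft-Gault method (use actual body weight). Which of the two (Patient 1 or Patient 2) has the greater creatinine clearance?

Patient 1: CrCl = (140 − 47) × 106.6 / (72 × 3.9) = 9913.8 / 280.80 ≈ 35.3 mL/min
Patient 2: CrCl = (140 − 52) × 74 / (72 × 3.8) = 6512.0 / 273.60 ≈ 23.8 mL/min
35.3 vs 23.8 mL/min → Patient 1 is higher.

Patient 1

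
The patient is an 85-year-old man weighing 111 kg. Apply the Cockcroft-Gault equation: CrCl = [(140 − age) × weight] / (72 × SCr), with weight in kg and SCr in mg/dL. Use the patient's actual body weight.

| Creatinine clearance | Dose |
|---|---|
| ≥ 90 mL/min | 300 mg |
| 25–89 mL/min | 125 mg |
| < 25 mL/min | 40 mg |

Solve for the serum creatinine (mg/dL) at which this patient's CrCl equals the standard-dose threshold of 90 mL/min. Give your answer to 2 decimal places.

0.94 mg/dL

Standard dose requires CrCl ≥ 90 mL/min.
Set (140 − 85) × 111 / (72 × SCr) = 90
SCr = (140 − 85) × 111 / (72 × 90) = 0.942 mg/dL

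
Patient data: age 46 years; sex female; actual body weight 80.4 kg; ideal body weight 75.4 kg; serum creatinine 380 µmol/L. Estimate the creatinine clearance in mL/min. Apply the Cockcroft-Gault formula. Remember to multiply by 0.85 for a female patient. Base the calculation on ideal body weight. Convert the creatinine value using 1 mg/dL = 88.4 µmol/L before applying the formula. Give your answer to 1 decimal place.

19.5 mL/min

SCr = 380 / 88.4 = 4.299 mg/dL
CrCl = (140 − 46) × 75.4 / (72 × 4.299) × 0.85 = 7087.6 / 309.53 × 0.85 ≈ 19.5 mL/min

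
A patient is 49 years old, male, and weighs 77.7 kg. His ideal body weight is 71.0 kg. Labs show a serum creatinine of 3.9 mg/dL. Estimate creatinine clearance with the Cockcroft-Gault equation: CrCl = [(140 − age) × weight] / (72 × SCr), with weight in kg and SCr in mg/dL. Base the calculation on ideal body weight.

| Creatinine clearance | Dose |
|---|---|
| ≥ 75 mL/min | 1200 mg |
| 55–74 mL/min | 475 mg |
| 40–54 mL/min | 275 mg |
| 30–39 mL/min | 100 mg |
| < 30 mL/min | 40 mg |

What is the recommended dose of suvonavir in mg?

40 mg

CrCl = (140 − 49) × 71 / (72 × 3.9) = 6461.0 / 280.80 ≈ 23.0 mL/min
CrCl ≈ 23 mL/min → bracket < 30 mL/min.
Dose for this bracket: 40 mg.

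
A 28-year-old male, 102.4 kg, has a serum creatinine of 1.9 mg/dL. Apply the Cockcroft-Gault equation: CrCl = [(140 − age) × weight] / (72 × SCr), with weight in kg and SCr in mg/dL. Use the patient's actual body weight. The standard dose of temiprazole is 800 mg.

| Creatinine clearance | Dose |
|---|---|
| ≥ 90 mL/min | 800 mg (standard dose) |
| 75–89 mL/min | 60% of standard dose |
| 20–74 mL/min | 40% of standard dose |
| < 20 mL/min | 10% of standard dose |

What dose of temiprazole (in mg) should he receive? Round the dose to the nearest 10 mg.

CrCl = (140 − 28) × 102.4 / (72 × 1.9) = 11468.8 / 136.80 ≈ 83.8 mL/min
CrCl ≈ 84 mL/min → bracket 75–89 mL/min.
60% of 800 mg = 480 mg

480 mg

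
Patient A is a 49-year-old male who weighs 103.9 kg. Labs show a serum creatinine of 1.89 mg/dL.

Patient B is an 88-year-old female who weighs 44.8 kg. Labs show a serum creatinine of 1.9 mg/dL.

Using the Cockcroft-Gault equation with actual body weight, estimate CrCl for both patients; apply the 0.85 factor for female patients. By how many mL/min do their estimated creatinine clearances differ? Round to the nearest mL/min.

55 mL/min

Patient A: CrCl = (140 − 49) × 103.9 / (72 × 1.89) = 9454.9 / 136.08 ≈ 69.5 mL/min
Patient B: CrCl = (140 − 88) × 44.8 / (72 × 1.9) × 0.85 = 2329.6 / 136.80 × 0.85 ≈ 14.5 mL/min
|69.5 − 14.5| = 55.0 mL/min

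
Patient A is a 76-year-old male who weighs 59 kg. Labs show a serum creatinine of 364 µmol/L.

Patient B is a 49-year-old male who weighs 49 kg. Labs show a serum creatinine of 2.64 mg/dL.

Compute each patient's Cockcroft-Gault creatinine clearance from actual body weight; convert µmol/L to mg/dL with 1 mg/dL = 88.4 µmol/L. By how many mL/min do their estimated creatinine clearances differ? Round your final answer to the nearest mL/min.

Patient A: SCr = 364 / 88.4 = 4.118 mg/dL
Patient A: CrCl = (140 − 76) × 59 / (72 × 4.118) = 3776.0 / 296.50 ≈ 12.7 mL/min
Patient B: CrCl = (140 − 49) × 49 / (72 × 2.64) = 4459.0 / 190.08 ≈ 23.5 mL/min
|12.7 − 23.5| = 10.8 mL/min

11 mL/min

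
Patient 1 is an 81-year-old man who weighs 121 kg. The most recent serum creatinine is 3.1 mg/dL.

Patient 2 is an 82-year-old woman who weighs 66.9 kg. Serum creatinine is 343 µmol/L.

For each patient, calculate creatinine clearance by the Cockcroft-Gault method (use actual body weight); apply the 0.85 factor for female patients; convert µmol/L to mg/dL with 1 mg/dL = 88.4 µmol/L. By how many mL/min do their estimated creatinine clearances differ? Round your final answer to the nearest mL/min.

20 mL/min

Patient 1: CrCl = (140 − 81) × 121 / (72 × 3.1) = 7139.0 / 223.20 ≈ 32.0 mL/min
Patient 2: SCr = 343 / 88.4 = 3.88 mg/dL
Patient 2: CrCl = (140 − 82) × 66.9 / (72 × 3.88) × 0.85 = 3880.2 / 279.36 × 0.85 ≈ 11.8 mL/min
|32.0 − 11.8| = 20.2 mL/min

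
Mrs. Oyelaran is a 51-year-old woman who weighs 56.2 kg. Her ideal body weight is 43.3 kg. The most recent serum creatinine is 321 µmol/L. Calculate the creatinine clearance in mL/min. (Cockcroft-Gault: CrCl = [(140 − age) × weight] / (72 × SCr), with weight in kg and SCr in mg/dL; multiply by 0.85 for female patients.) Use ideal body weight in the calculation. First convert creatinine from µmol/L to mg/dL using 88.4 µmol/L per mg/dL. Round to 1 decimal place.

12.5 mL/min

SCr = 321 / 88.4 = 3.631 mg/dL
CrCl = (140 − 51) × 43.3 / (72 × 3.631) × 0.85 = 3853.7 / 261.43 × 0.85 ≈ 12.5 mL/min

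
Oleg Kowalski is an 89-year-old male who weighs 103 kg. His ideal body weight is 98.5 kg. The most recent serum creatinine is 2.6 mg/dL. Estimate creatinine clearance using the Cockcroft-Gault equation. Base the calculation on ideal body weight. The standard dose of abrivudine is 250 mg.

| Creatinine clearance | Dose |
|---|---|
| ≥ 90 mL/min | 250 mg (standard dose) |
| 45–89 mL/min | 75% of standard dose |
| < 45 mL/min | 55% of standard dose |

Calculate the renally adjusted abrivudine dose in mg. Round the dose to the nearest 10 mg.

140 mg

CrCl = (140 − 89) × 98.5 / (72 × 2.6) = 5023.5 / 187.20 ≈ 26.8 mL/min
CrCl ≈ 27 mL/min → bracket < 45 mL/min.
55% of 250 mg = 137.5 mg → 140 mg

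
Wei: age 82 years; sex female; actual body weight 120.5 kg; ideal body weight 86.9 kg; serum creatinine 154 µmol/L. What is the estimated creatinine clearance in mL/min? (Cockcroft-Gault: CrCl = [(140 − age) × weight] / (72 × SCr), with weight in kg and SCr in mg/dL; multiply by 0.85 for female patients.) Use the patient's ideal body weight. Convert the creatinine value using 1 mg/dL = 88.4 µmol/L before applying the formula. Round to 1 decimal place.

SCr = 154 / 88.4 = 1.742 mg/dL
CrCl = (140 − 82) × 86.9 / (72 × 1.742) × 0.85 = 5040.2 / 125.42 × 0.85 ≈ 34.2 mL/min

34.2 mL/min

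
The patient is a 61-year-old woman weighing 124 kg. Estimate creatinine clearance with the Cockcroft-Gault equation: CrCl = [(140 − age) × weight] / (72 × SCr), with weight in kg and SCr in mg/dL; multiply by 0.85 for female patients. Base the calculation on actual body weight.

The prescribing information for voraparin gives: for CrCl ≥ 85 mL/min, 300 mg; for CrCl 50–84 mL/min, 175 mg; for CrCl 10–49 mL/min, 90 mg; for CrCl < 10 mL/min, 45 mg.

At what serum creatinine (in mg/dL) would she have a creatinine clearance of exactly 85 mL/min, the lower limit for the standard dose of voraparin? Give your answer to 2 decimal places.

1.36 mg/dL

Standard dose requires CrCl ≥ 85 mL/min.
Set (140 − 61) × 124 × 0.85 / (72 × SCr) = 85
SCr = (140 − 61) × 124 × 0.85 / (72 × 85) = 1.361 mg/dL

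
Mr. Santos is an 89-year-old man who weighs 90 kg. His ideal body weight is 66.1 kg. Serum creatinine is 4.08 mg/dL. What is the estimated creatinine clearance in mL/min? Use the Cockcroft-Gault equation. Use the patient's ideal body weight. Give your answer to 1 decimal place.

CrCl = (140 − 89) × 66.1 / (72 × 4.08) = 3371.1 / 293.76 ≈ 11.5 mL/min

11.5 mL/min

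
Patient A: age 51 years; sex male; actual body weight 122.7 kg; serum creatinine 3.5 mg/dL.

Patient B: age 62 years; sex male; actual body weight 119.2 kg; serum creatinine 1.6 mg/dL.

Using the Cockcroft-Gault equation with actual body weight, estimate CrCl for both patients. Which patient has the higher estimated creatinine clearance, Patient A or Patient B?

Patient B

Patient A: CrCl = (140 − 51) × 122.7 / (72 × 3.5) = 10920.3 / 252.00 ≈ 43.3 mL/min
Patient B: CrCl = (140 − 62) × 119.2 / (72 × 1.6) = 9297.6 / 115.20 ≈ 80.7 mL/min
43.3 vs 80.7 mL/min → Patient B is higher.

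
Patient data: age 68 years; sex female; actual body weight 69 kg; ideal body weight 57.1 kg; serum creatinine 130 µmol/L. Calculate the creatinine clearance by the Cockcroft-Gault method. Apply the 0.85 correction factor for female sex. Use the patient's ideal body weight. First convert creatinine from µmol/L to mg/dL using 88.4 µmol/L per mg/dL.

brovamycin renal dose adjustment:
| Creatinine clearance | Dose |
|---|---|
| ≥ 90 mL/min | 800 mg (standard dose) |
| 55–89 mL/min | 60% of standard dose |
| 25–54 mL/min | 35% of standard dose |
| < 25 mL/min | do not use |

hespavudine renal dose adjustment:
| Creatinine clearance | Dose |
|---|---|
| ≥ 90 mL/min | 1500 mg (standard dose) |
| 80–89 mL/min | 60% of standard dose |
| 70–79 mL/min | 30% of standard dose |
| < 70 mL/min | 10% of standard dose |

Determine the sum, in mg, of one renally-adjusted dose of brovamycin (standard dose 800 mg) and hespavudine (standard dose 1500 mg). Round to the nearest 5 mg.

430 mg

SCr = 130 / 88.4 = 1.471 mg/dL
CrCl = (140 − 68) × 57.1 / (72 × 1.471) × 0.85 = 4111.2 / 105.91 × 0.85 ≈ 33.0 mL/min
CrCl ≈ 33 mL/min.
brovamycin: 25–54 mL/min → 35% of 800 mg = 280 mg.
hespavudine: < 70 mL/min → 10% of 1500 mg = 150 mg.
Total = 280 + 150 = 430 mg.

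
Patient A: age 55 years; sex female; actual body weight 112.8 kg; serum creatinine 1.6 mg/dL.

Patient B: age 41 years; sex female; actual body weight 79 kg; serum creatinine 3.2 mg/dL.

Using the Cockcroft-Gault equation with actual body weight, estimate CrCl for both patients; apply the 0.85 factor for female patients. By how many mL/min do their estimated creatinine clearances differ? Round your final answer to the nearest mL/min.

Patient A: CrCl = (140 − 55) × 112.8 / (72 × 1.6) × 0.85 = 9588.0 / 115.20 × 0.85 ≈ 70.7 mL/min
Patient B: CrCl = (140 − 41) × 79 / (72 × 3.2) × 0.85 = 7821.0 / 230.40 × 0.85 ≈ 28.9 mL/min
|70.7 − 28.9| = 41.8 mL/min

42 mL/min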